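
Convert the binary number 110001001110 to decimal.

Sum of powers of 2 for each 1-bit:
2^1 + 2^2 + 2^3 + 2^6 + 2^10 + 2^11
= 2 + 4 + 8 + 64 + 1024 + 2048
= 3150



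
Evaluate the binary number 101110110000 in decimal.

Sum of powers of 2 for each 1-bit:
2^4 + 2^5 + 2^7 + 2^8 + 2^9 + 2^11
= 16 + 32 + 128 + 256 + 512 + 2048
= 2992



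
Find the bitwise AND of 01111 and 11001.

AND: 1 only when both bits are 1
  01111
& 11001
-------
  01001
Decimal: 15 & 25 = 9



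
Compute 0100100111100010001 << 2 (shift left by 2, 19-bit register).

Original: 0100100111100010001 (decimal 151313)
Shift left by 2 positions
Append 2 zeros on the right and drop the 2 high bits that overflow the 19-bit width
Result: 0010011110001000100 (decimal 80964)
Equivalent: 151313 << 2 = 151313 × 2^2 = 605252, truncated to 19 bits = 80964



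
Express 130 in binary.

Using repeated division by 2:
130 ÷ 2 = 65 remainder 0
65 ÷ 2 = 32 remainder 1
32 ÷ 2 = 16 remainder 0
16 ÷ 2 = 8 remainder 0
8 ÷ 2 = 4 remainder 0
4 ÷ 2 = 2 remainder 0
2 ÷ 2 = 1 remainder 0
1 ÷ 2 = 0 remainder 1
Reading remainders bottom to top: 10000010



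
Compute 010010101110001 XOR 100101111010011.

XOR: 1 when bits differ
  010010101110001
^ 100101111010011
-----------------
  110111010100010
Decimal: 9585 ^ 19411 = 28322



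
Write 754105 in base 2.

Using repeated division by 2:
754105 ÷ 2 = 377052 remainder 1
377052 ÷ 2 = 188526 remainder 0
188526 ÷ 2 = 94263 remainder 0
94263 ÷ 2 = 47131 remainder 1
47131 ÷ 2 = 23565 remainder 1
23565 ÷ 2 = 11782 remainder 1
11782 ÷ 2 = 5891 remainder 0
5891 ÷ 2 = 2945 remainder 1
2945 ÷ 2 = 1472 remainder 1
1472 ÷ 2 = 736 remainder 0
736 ÷ 2 = 368 remainder 0
368 ÷ 2 = 184 remainder 0
184 ÷ 2 = 92 remainder 0
92 ÷ 2 = 46 remainder 0
46 ÷ 2 = 23 remainder 0
23 ÷ 2 = 11 remainder 1
11 ÷ 2 = 5 remainder 1
5 ÷ 2 = 2 remainder 1
2 ÷ 2 = 1 remainder 0
1 ÷ 2 = 0 remainder 1
Reading remainders bottom to top: 10111000000110111001



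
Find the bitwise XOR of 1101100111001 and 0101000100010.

XOR: 1 when bits differ
  1101100111001
^ 0101000100010
---------------
  1000100011011
Decimal: 6969 ^ 2594 = 4379



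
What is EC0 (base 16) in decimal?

Expand by place value (powers of 16):
Digit values: E = 14, C = 12
EC0 = 14 × 16^2 + 12 × 16^1 + 0 × 16^0
= 14 × 256 + 12 × 16 + 0 × 1
= 3584 + 192 + 0
= 3776



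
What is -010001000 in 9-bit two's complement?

Original: 010001000
Step 1 - Invert all bits: 101110111
Step 2 - Add 1: 101111000
Verification: 010001000 + 101111000 = 1000000000; discarding the end carry (carry out of the top bit) leaves the 9-bit value 000000000, as required for x + (-x)



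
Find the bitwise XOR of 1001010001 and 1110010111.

XOR: 1 when bits differ
  1001010001
^ 1110010111
------------
  0111000110
Decimal: 593 ^ 919 = 454



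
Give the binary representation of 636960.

Using repeated division by 2:
636960 ÷ 2 = 318480 remainder 0
318480 ÷ 2 = 159240 remainder 0
159240 ÷ 2 = 79620 remainder 0
79620 ÷ 2 = 39810 remainder 0
39810 ÷ 2 = 19905 remainder 0
19905 ÷ 2 = 9952 remainder 1
9952 ÷ 2 = 4976 remainder 0
4976 ÷ 2 = 2488 remainder 0
2488 ÷ 2 = 1244 remainder 0
1244 ÷ 2 = 622 remainder 0
622 ÷ 2 = 311 remainder 0
311 ÷ 2 = 155 remainder 1
155 ÷ 2 = 77 remainder 1
77 ÷ 2 = 38 remainder 1
38 ÷ 2 = 19 remainder 0
19 ÷ 2 = 9 remainder 1
9 ÷ 2 = 4 remainder 1
4 ÷ 2 = 2 remainder 0
2 ÷ 2 = 1 remainder 0
1 ÷ 2 = 0 remainder 1
Reading remainders bottom to top: 10011011100000100000



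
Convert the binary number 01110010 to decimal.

Sum of powers of 2 for each 1-bit:
2^1 + 2^4 + 2^5 + 2^6
= 2 + 16 + 32 + 64
= 114



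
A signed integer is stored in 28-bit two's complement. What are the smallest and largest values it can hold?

For 28-bit two's complement:
Minimum: -2^27 = -134217728
Maximum: 2^27 - 1 = 134217727



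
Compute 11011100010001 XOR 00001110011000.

XOR: 1 when bits differ
  11011100010001
^ 00001110011000
----------------
  11010010001001
Decimal: 14097 ^ 920 = 13449



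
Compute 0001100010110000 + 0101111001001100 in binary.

Add column by column from the right: bit + bit + carry-in; write the sum mod 2, carry 1 when the sum is 2 or 3.
carry:  0011000000000000
        0001100010110000
+       0101111001001100
------------------------
       00111011011111100
(the carry out of the leftmost column, 0, becomes the leading bit)
Decimal check:
  0001100010110000 = 4096 + 2048 + 128 + 32 + 16 = 6320
  0101111001001100 = 16384 + 4096 + 2048 + 1024 + 512 + 64 + 8 + 4 = 24140
  6320 + 24140 = 30460, and 00111011011111100 = 16384 + 8192 + 4096 + 1024 + 512 + 128 + 64 + 32 + 16 + 8 + 4 = 30460 ✓



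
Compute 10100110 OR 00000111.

OR: 1 when either bit is 1
  10100110
| 00000111
----------
  10100111
Decimal: 166 | 7 = 167



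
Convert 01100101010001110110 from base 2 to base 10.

Sum of powers of 2 for each 1-bit:
2^1 + 2^2 + 2^4 + 2^5 + 2^6 + 2^10 + 2^12 + 2^14 + 2^17 + 2^18
= 2 + 4 + 16 + 32 + 64 + 1024 + 4096 + 16384 + 131072 + 262144
= 414838



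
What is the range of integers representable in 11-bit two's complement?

For 11-bit two's complement:
Minimum: -2^10 = -1024
Maximum: 2^10 - 1 = 1023



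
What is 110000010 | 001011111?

OR: 1 when either bit is 1
  110000010
| 001011111
-----------
  111011111
Decimal: 386 | 95 = 479



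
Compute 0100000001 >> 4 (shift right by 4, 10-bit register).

Original: 0100000001 (decimal 257)
Shift right by 4 positions
Drop the 4 low bits; fill with zeros on the left
Result: 0000010000 (decimal 16)
Equivalent: 257 >> 4 = 257 ÷ 2^4 = 16



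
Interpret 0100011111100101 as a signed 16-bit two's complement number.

Binary: 0100011111100101
Sign bit: 0 (non-negative)
Read directly as an unsigned value:
0100011111100101 = 16384 + 1024 + 512 + 256 + 128 + 64 + 32 + 4 + 1 = 18405
Value: 18405



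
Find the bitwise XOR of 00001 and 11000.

XOR: 1 when bits differ
  00001
^ 11000
-------
  11001
Decimal: 1 ^ 24 = 25



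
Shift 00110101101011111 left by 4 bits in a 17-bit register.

Original: 00110101101011111 (decimal 27487)
Shift left by 4 positions
Append 4 zeros on the right and drop the 4 high bits that overflow the 17-bit width
Result: 01011010111110000 (decimal 46576)
Equivalent: 27487 << 4 = 27487 × 2^4 = 439792, truncated to 17 bits = 46576



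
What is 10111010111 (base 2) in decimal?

Sum of powers of 2 for each 1-bit:
2^0 + 2^1 + 2^2 + 2^4 + 2^6 + 2^7 + 2^8 + 2^10
= 1 + 2 + 4 + 16 + 64 + 128 + 256 + 1024
= 1495



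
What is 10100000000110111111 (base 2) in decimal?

Sum of powers of 2 for each 1-bit:
2^0 + 2^1 + 2^2 + 2^3 + 2^4 + 2^5 + 2^7 + 2^8 + 2^17 + 2^19
= 1 + 2 + 4 + 8 + 16 + 32 + 128 + 256 + 131072 + 524288
= 655807



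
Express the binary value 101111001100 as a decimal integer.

Sum of powers of 2 for each 1-bit:
2^2 + 2^3 + 2^6 + 2^7 + 2^8 + 2^9 + 2^11
= 4 + 8 + 64 + 128 + 256 + 512 + 2048
= 3020



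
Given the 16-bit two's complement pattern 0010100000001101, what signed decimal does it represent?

Binary: 0010100000001101
Sign bit: 0 (non-negative)
Read directly as an unsigned value:
0010100000001101 = 8192 + 2048 + 8 + 4 + 1 = 10253
Value: 10253



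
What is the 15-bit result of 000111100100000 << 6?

Original: 000111100100000 (decimal 3872)
Shift left by 6 positions
Append 6 zeros on the right and drop the 6 high bits that overflow the 15-bit width
Result: 100100000000000 (decimal 18432)
Equivalent: 3872 << 6 = 3872 × 2^6 = 247808, truncated to 15 bits = 18432



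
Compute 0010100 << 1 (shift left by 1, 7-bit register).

Original: 0010100 (decimal 20)
Shift left by 1 position
Append 1 zero on the right
Result: 0101000 (decimal 40)
Equivalent: 20 << 1 = 20 × 2^1 = 40



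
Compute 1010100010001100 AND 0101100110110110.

AND: 1 only when both bits are 1
  1010100010001100
& 0101100110110110
------------------
  0000100010000100
Decimal: 43148 & 22966 = 2180



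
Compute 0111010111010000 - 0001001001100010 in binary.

Method 1 - Direct subtraction (column by column from the right: bit − bit − borrow-in; if negative, add 2 and borrow 1 from the next column):
borrow: 0000010011011100
        0111010111010000
-       0001001001100010
------------------------
        0110001101101110

Method 2 - Add two's complement:
Two's complement of 0001001001100010: invert → 1110110110011101, add 1 → 1110110110011110
  0111010111010000
+ 1110110110011110
------------------
 10110001101101110  (end carry out of the top bit = 1)
Discarding the end carry: 0110001101101110
Decimal check:
  0111010111010000 = 16384 + 8192 + 4096 + 1024 + 256 + 128 + 64 + 16 = 30160
  0001001001100010 = 4096 + 512 + 64 + 32 + 2 = 4706
  30160 - 4706 = 25454, and 0110001101101110 = 16384 + 8192 + 512 + 256 + 64 + 32 + 8 + 4 + 2 = 25454 ✓



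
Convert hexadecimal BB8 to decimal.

Expand by place value (powers of 16):
Digit values: B = 11
BB8 = 11 × 16^2 + 11 × 16^1 + 8 × 16^0
= 11 × 256 + 11 × 16 + 8 × 1
= 2816 + 176 + 8
= 3000



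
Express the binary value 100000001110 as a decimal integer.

Sum of powers of 2 for each 1-bit:
2^1 + 2^2 + 2^3 + 2^11
= 2 + 4 + 8 + 2048
= 2062



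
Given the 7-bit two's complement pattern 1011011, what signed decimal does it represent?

Binary: 1011011
Sign bit: 1 (negative)
Invert: 0100100
Add 1:  0100101
Magnitude: 0100101 = 32 + 4 + 1 = 37
Value: -37



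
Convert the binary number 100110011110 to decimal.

Sum of powers of 2 for each 1-bit:
2^1 + 2^2 + 2^3 + 2^4 + 2^7 + 2^8 + 2^11
= 2 + 4 + 8 + 16 + 128 + 256 + 2048
= 2462



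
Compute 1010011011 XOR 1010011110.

XOR: 1 when bits differ
  1010011011
^ 1010011110
------------
  0000000101
Decimal: 667 ^ 670 = 5



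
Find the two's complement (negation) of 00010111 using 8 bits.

Original: 00010111
Step 1 - Invert all bits: 11101000
Step 2 - Add 1: 11101001
Verification: 00010111 + 11101001 = 100000000; discarding the end carry (carry out of the top bit) leaves the 8-bit value 00000000, as required for x + (-x)



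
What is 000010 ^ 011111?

XOR: 1 when bits differ
  000010
^ 011111
--------
  011101
Decimal: 2 ^ 31 = 29



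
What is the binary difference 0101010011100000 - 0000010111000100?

Method 1 - Direct subtraction (column by column from the right: bit − bit − borrow-in; if negative, add 2 and borrow 1 from the next column):
borrow: 0001111000111000
        0101010011100000
-       0000010111000100
------------------------
        0100111100011100

Method 2 - Add two's complement:
Two's complement of 0000010111000100: invert → 1111101000111011, add 1 → 1111101000111100
  0101010011100000
+ 1111101000111100
------------------
 10100111100011100  (end carry out of the top bit = 1)
Discarding the end carry: 0100111100011100
Decimal check:
  0101010011100000 = 16384 + 4096 + 1024 + 128 + 64 + 32 = 21728
  0000010111000100 = 1024 + 256 + 128 + 64 + 4 = 1476
  21728 - 1476 = 20252, and 0100111100011100 = 16384 + 2048 + 1024 + 512 + 256 + 16 + 8 + 4 = 20252 ✓



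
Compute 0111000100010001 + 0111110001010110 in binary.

Add column by column from the right: bit + bit + carry-in; write the sum mod 2, carry 1 when the sum is 2 or 3.
carry:  1110000000100000
        0111000100010001
+       0111110001010110
------------------------
       01110110101100111
(the carry out of the leftmost column, 0, becomes the leading bit)
Decimal check:
  0111000100010001 = 16384 + 8192 + 4096 + 256 + 16 + 1 = 28945
  0111110001010110 = 16384 + 8192 + 4096 + 2048 + 1024 + 64 + 16 + 4 + 2 = 31830
  28945 + 31830 = 60775, and 01110110101100111 = 32768 + 16384 + 8192 + 2048 + 1024 + 256 + 64 + 32 + 4 + 2 + 1 = 60775 ✓



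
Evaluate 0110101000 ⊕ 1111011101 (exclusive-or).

XOR: 1 when bits differ
  0110101000
^ 1111011101
------------
  1001110101
Decimal: 424 ^ 989 = 629



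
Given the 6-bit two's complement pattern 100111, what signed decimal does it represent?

Binary: 100111
Sign bit: 1 (negative)
Invert: 011000
Add 1:  011001
Magnitude: 011001 = 16 + 8 + 1 = 25
Value: -25



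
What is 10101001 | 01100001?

OR: 1 when either bit is 1
  10101001
| 01100001
----------
  11101001
Decimal: 169 | 97 = 233



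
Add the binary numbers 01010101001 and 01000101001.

Add column by column from the right: bit + bit + carry-in; write the sum mod 2, carry 1 when the sum is 2 or 3.
carry:  10001010010
        01010101001
+       01000101001
-------------------
       010011010010
(the carry out of the leftmost column, 0, becomes the leading bit)
Decimal check:
  01010101001 = 512 + 128 + 32 + 8 + 1 = 681
  01000101001 = 512 + 32 + 8 + 1 = 553
  681 + 553 = 1234, and 010011010010 = 1024 + 128 + 64 + 16 + 2 = 1234 ✓



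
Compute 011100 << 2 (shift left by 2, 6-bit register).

Original: 011100 (decimal 28)
Shift left by 2 positions
Append 2 zeros on the right and drop the 2 high bits that overflow the 6-bit width
Result: 110000 (decimal 48)
Equivalent: 28 << 2 = 28 × 2^2 = 112, truncated to 6 bits = 48



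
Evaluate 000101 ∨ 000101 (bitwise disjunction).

OR: 1 when either bit is 1
  000101
| 000101
--------
  000101
Decimal: 5 | 5 = 5



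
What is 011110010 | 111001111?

OR: 1 when either bit is 1
  011110010
| 111001111
-----------
  111111111
Decimal: 242 | 463 = 511



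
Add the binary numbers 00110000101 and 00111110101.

Add column by column from the right: bit + bit + carry-in; write the sum mod 2, carry 1 when the sum is 2 or 3.
carry:  01100001010
        00110000101
+       00111110101
-------------------
       001101111010
(the carry out of the leftmost column, 0, becomes the leading bit)
Decimal check:
  00110000101 = 256 + 128 + 4 + 1 = 389
  00111110101 = 256 + 128 + 64 + 32 + 16 + 4 + 1 = 501
  389 + 501 = 890, and 001101111010 = 512 + 256 + 64 + 32 + 16 + 8 + 2 = 890 ✓



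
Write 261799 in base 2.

Using repeated division by 2:
261799 ÷ 2 = 130899 remainder 1
130899 ÷ 2 = 65449 remainder 1
65449 ÷ 2 = 32724 remainder 1
32724 ÷ 2 = 16362 remainder 0
16362 ÷ 2 = 8181 remainder 0
8181 ÷ 2 = 4090 remainder 1
4090 ÷ 2 = 2045 remainder 0
2045 ÷ 2 = 1022 remainder 1
1022 ÷ 2 = 511 remainder 0
511 ÷ 2 = 255 remainder 1
255 ÷ 2 = 127 remainder 1
127 ÷ 2 = 63 remainder 1
63 ÷ 2 = 31 remainder 1
31 ÷ 2 = 15 remainder 1
15 ÷ 2 = 7 remainder 1
7 ÷ 2 = 3 remainder 1
3 ÷ 2 = 1 remainder 1
1 ÷ 2 = 0 remainder 1
Reading remainders bottom to top: 111111111010100111



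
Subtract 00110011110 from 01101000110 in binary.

Method 1 - Direct subtraction (column by column from the right: bit − bit − borrow-in; if negative, add 2 and borrow 1 from the next column):
borrow: 01101110000
        01101000110
-       00110011110
-------------------
        00110101000

Method 2 - Add two's complement:
Two's complement of 00110011110: invert → 11001100001, add 1 → 11001100010
  01101000110
+ 11001100010
-------------
 100110101000  (end carry out of the top bit = 1)
Discarding the end carry: 00110101000
Decimal check:
  01101000110 = 512 + 256 + 64 + 4 + 2 = 838
  00110011110 = 256 + 128 + 16 + 8 + 4 + 2 = 414
  838 - 414 = 424, and 00110101000 = 256 + 128 + 32 + 8 = 424 ✓



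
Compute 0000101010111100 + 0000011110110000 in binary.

Add column by column from the right: bit + bit + carry-in; write the sum mod 2, carry 1 when the sum is 2 or 3.
carry:  0001111101100000
        0000101010111100
+       0000011110110000
------------------------
       00001001001101100
(the carry out of the leftmost column, 0, becomes the leading bit)
Decimal check:
  0000101010111100 = 2048 + 512 + 128 + 32 + 16 + 8 + 4 = 2748
  0000011110110000 = 1024 + 512 + 256 + 128 + 32 + 16 = 1968
  2748 + 1968 = 4716, and 00001001001101100 = 4096 + 512 + 64 + 32 + 8 + 4 = 4716 ✓



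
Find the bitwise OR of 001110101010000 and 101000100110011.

OR: 1 when either bit is 1
  001110101010000
| 101000100110011
-----------------
  101110101110011
Decimal: 7504 | 20787 = 23923



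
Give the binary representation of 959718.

Using repeated division by 2:
959718 ÷ 2 = 479859 remainder 0
479859 ÷ 2 = 239929 remainder 1
239929 ÷ 2 = 119964 remainder 1
119964 ÷ 2 = 59982 remainder 0
59982 ÷ 2 = 29991 remainder 0
29991 ÷ 2 = 14995 remainder 1
14995 ÷ 2 = 7497 remainder 1
7497 ÷ 2 = 3748 remainder 1
3748 ÷ 2 = 1874 remainder 0
1874 ÷ 2 = 937 remainder 0
937 ÷ 2 = 468 remainder 1
468 ÷ 2 = 234 remainder 0
234 ÷ 2 = 117 remainder 0
117 ÷ 2 = 58 remainder 1
58 ÷ 2 = 29 remainder 0
29 ÷ 2 = 14 remainder 1
14 ÷ 2 = 7 remainder 0
7 ÷ 2 = 3 remainder 1
3 ÷ 2 = 1 remainder 1
1 ÷ 2 = 0 remainder 1
Reading remainders bottom to top: 11101010010011100110



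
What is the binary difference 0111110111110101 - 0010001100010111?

Method 1 - Direct subtraction (column by column from the right: bit − bit − borrow-in; if negative, add 2 and borrow 1 from the next column):
borrow: 0000010000111100
        0111110111110101
-       0010001100010111
------------------------
        0101101011011110

Method 2 - Add two's complement:
Two's complement of 0010001100010111: invert → 1101110011101000, add 1 → 1101110011101001
  0111110111110101
+ 1101110011101001
------------------
 10101101011011110  (end carry out of the top bit = 1)
Discarding the end carry: 0101101011011110
Decimal check:
  0111110111110101 = 16384 + 8192 + 4096 + 2048 + 1024 + 256 + 128 + 64 + 32 + 16 + 4 + 1 = 32245
  0010001100010111 = 8192 + 512 + 256 + 16 + 4 + 2 + 1 = 8983
  32245 - 8983 = 23262, and 0101101011011110 = 16384 + 4096 + 2048 + 512 + 128 + 64 + 16 + 8 + 4 + 2 = 23262 ✓



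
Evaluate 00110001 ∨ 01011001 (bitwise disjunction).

OR: 1 when either bit is 1
  00110001
| 01011001
----------
  01111001
Decimal: 49 | 89 = 121



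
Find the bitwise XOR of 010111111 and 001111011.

XOR: 1 when bits differ
  010111111
^ 001111011
-----------
  011000100
Decimal: 191 ^ 123 = 196



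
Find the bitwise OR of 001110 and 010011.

OR: 1 when either bit is 1
  001110
| 010011
--------
  011111
Decimal: 14 | 19 = 31



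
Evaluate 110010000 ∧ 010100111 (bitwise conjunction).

AND: 1 only when both bits are 1
  110010000
& 010100111
-----------
  010000000
Decimal: 400 & 167 = 128



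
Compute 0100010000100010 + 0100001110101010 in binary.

Add column by column from the right: bit + bit + carry-in; write the sum mod 2, carry 1 when the sum is 2 or 3.
carry:  1000000001000100
        0100010000100010
+       0100001110101010
------------------------
       01000011111001100
(the carry out of the leftmost column, 0, becomes the leading bit)
Decimal check:
  0100010000100010 = 16384 + 1024 + 32 + 2 = 17442
  0100001110101010 = 16384 + 512 + 256 + 128 + 32 + 8 + 2 = 17322
  17442 + 17322 = 34764, and 01000011111001100 = 32768 + 1024 + 512 + 256 + 128 + 64 + 8 + 4 = 34764 ✓



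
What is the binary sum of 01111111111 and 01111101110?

Add column by column from the right: bit + bit + carry-in; write the sum mod 2, carry 1 when the sum is 2 or 3.
carry:  11111111100
        01111111111
+       01111101110
-------------------
       011111101101
(the carry out of the leftmost column, 0, becomes the leading bit)
Decimal check:
  01111111111 = 512 + 256 + 128 + 64 + 32 + 16 + 8 + 4 + 2 + 1 = 1023
  01111101110 = 512 + 256 + 128 + 64 + 32 + 8 + 4 + 2 = 1006
  1023 + 1006 = 2029, and 011111101101 = 1024 + 512 + 256 + 128 + 64 + 32 + 8 + 4 + 1 = 2029 ✓



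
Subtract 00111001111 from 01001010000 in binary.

Method 1 - Direct subtraction (column by column from the right: bit − bit − borrow-in; if negative, add 2 and borrow 1 from the next column):
borrow: 01100011110
        01001010000
-       00111001111
-------------------
        00010000001

Method 2 - Add two's complement:
Two's complement of 00111001111: invert → 11000110000, add 1 → 11000110001
  01001010000
+ 11000110001
-------------
 100010000001  (end carry out of the top bit = 1)
Discarding the end carry: 00010000001
Decimal check:
  01001010000 = 512 + 64 + 16 = 592
  00111001111 = 256 + 128 + 64 + 8 + 4 + 2 + 1 = 463
  592 - 463 = 129, and 00010000001 = 128 + 1 = 129 ✓



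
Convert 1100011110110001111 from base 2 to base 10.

Sum of powers of 2 for each 1-bit:
2^0 + 2^1 + 2^2 + 2^3 + 2^7 + 2^8 + 2^10 + 2^11 + 2^12 + 2^13 + 2^17 + 2^18
= 1 + 2 + 4 + 8 + 128 + 256 + 1024 + 2048 + 4096 + 8192 + 131072 + 262144
= 408975



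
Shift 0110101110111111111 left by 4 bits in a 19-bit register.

Original: 0110101110111111111 (decimal 220671)
Shift left by 4 positions
Append 4 zeros on the right and drop the 4 high bits that overflow the 19-bit width
Result: 1011101111111110000 (decimal 385008)
Equivalent: 220671 << 4 = 220671 × 2^4 = 3530736, truncated to 19 bits = 385008



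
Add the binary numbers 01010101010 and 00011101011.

Add column by column from the right: bit + bit + carry-in; write the sum mod 2, carry 1 when the sum is 2 or 3.
carry:  00111010100
        01010101010
+       00011101011
-------------------
       001110010101
(the carry out of the leftmost column, 0, becomes the leading bit)
Decimal check:
  01010101010 = 512 + 128 + 32 + 8 + 2 = 682
  00011101011 = 128 + 64 + 32 + 8 + 2 + 1 = 235
  682 + 235 = 917, and 001110010101 = 512 + 256 + 128 + 16 + 4 + 1 = 917 ✓



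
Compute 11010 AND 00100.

AND: 1 only when both bits are 1
  11010
& 00100
-------
  00000
Decimal: 26 & 4 = 0



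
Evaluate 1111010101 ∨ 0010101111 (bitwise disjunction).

OR: 1 when either bit is 1
  1111010101
| 0010101111
------------
  1111111111
Decimal: 981 | 175 = 1023



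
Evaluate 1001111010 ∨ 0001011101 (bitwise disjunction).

OR: 1 when either bit is 1
  1001111010
| 0001011101
------------
  1001111111
Decimal: 634 | 93 = 639



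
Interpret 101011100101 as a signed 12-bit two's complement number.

Binary: 101011100101
Sign bit: 1 (negative)
Invert: 010100011010
Add 1:  010100011011
Magnitude: 010100011011 = 1024 + 256 + 16 + 8 + 2 + 1 = 1307
Value: -1307



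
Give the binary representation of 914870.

Using repeated division by 2:
914870 ÷ 2 = 457435 remainder 0
457435 ÷ 2 = 228717 remainder 1
228717 ÷ 2 = 114358 remainder 1
114358 ÷ 2 = 57179 remainder 0
57179 ÷ 2 = 28589 remainder 1
28589 ÷ 2 = 14294 remainder 1
14294 ÷ 2 = 7147 remainder 0
7147 ÷ 2 = 3573 remainder 1
3573 ÷ 2 = 1786 remainder 1
1786 ÷ 2 = 893 remainder 0
893 ÷ 2 = 446 remainder 1
446 ÷ 2 = 223 remainder 0
223 ÷ 2 = 111 remainder 1
111 ÷ 2 = 55 remainder 1
55 ÷ 2 = 27 remainder 1
27 ÷ 2 = 13 remainder 1
13 ÷ 2 = 6 remainder 1
6 ÷ 2 = 3 remainder 0
3 ÷ 2 = 1 remainder 1
1 ÷ 2 = 0 remainder 1
Reading remainders bottom to top: 11011111010110110110



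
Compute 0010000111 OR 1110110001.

OR: 1 when either bit is 1
  0010000111
| 1110110001
------------
  1110110111
Decimal: 135 | 945 = 951



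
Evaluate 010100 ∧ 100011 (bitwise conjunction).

AND: 1 only when both bits are 1
  010100
& 100011
--------
  000000
Decimal: 20 & 35 = 0



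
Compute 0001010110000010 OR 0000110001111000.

OR: 1 when either bit is 1
  0001010110000010
| 0000110001111000
------------------
  0001110111111010
Decimal: 5506 | 3192 = 7674



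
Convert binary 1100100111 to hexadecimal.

Group into 4-bit nibbles from right:
  0011 = 3
  0010 = 2
  0111 = 7
Result: 327



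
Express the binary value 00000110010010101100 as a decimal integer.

Sum of powers of 2 for each 1-bit:
2^2 + 2^3 + 2^5 + 2^7 + 2^10 + 2^13 + 2^14
= 4 + 8 + 32 + 128 + 1024 + 8192 + 16384
= 25772



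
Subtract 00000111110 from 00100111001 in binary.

Method 1 - Direct subtraction (column by column from the right: bit − bit − borrow-in; if negative, add 2 and borrow 1 from the next column):
borrow: 00111111100
        00100111001
-       00000111110
-------------------
        00011111011

Method 2 - Add two's complement:
Two's complement of 00000111110: invert → 11111000001, add 1 → 11111000010
  00100111001
+ 11111000010
-------------
 100011111011  (end carry out of the top bit = 1)
Discarding the end carry: 00011111011
Decimal check:
  00100111001 = 256 + 32 + 16 + 8 + 1 = 313
  00000111110 = 32 + 16 + 8 + 4 + 2 = 62
  313 - 62 = 251, and 00011111011 = 128 + 64 + 32 + 16 + 8 + 2 + 1 = 251 ✓



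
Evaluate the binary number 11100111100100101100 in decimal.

Sum of powers of 2 for each 1-bit:
2^2 + 2^3 + 2^5 + 2^8 + 2^11 + 2^12 + 2^13 + 2^14 + 2^17 + 2^18 + 2^19
= 4 + 8 + 32 + 256 + 2048 + 4096 + 8192 + 16384 + 131072 + 262144 + 524288
= 948524



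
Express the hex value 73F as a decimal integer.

Expand by place value (powers of 16):
Digit values: F = 15
73F = 7 × 16^2 + 3 × 16^1 + 15 × 16^0
= 7 × 256 + 3 × 16 + 15 × 1
= 1792 + 48 + 15
= 1855



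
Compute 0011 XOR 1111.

XOR: 1 when bits differ
  0011
^ 1111
------
  1100
Decimal: 3 ^ 15 = 12



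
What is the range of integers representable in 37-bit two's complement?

For 37-bit two's complement:
Minimum: -2^36 = -68719476736
Maximum: 2^36 - 1 = 68719476735



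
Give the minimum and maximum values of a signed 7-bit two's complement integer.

For 7-bit two's complement:
Minimum: -2^6 = -64
Maximum: 2^6 - 1 = 63



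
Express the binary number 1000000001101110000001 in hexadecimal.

Group into 4-bit nibbles from right:
  0010 = 2
  0000 = 0
  0001 = 1
  1011 = B
  1000 = 8
  0001 = 1
Result: 201B81



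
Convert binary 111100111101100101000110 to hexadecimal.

Group into 4-bit nibbles from right:
  1111 = F
  0011 = 3
  1101 = D
  1001 = 9
  0100 = 4
  0110 = 6
Result: F3D946



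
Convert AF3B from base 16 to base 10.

Expand by place value (powers of 16):
Digit values: A = 10, F = 15, B = 11
AF3B = 10 × 16^3 + 15 × 16^2 + 3 × 16^1 + 11 × 16^0
= 10 × 4096 + 15 × 256 + 3 × 16 + 11 × 1
= 40960 + 3840 + 48 + 11
= 44859



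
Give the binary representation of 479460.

Using repeated division by 2:
479460 ÷ 2 = 239730 remainder 0
239730 ÷ 2 = 119865 remainder 0
119865 ÷ 2 = 59932 remainder 1
59932 ÷ 2 = 29966 remainder 0
29966 ÷ 2 = 14983 remainder 0
14983 ÷ 2 = 7491 remainder 1
7491 ÷ 2 = 3745 remainder 1
3745 ÷ 2 = 1872 remainder 1
1872 ÷ 2 = 936 remainder 0
936 ÷ 2 = 468 remainder 0
468 ÷ 2 = 234 remainder 0
234 ÷ 2 = 117 remainder 0
117 ÷ 2 = 58 remainder 1
58 ÷ 2 = 29 remainder 0
29 ÷ 2 = 14 remainder 1
14 ÷ 2 = 7 remainder 0
7 ÷ 2 = 3 remainder 1
3 ÷ 2 = 1 remainder 1
1 ÷ 2 = 0 remainder 1
Reading remainders bottom to top: 1110101000011100100



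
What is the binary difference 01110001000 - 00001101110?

Method 1 - Direct subtraction (column by column from the right: bit − bit − borrow-in; if negative, add 2 and borrow 1 from the next column):
borrow: 00011111100
        01110001000
-       00001101110
-------------------
        01100011010

Method 2 - Add two's complement:
Two's complement of 00001101110: invert → 11110010001, add 1 → 11110010010
  01110001000
+ 11110010010
-------------
 101100011010  (end carry out of the top bit = 1)
Discarding the end carry: 01100011010
Decimal check:
  01110001000 = 512 + 256 + 128 + 8 = 904
  00001101110 = 64 + 32 + 8 + 4 + 2 = 110
  904 - 110 = 794, and 01100011010 = 512 + 256 + 16 + 8 + 2 = 794 ✓



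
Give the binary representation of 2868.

Using repeated division by 2:
2868 ÷ 2 = 1434 remainder 0
1434 ÷ 2 = 717 remainder 0
717 ÷ 2 = 358 remainder 1
358 ÷ 2 = 179 remainder 0
179 ÷ 2 = 89 remainder 1
89 ÷ 2 = 44 remainder 1
44 ÷ 2 = 22 remainder 0
22 ÷ 2 = 11 remainder 0
11 ÷ 2 = 5 remainder 1
5 ÷ 2 = 2 remainder 1
2 ÷ 2 = 1 remainder 0
1 ÷ 2 = 0 remainder 1
Reading remainders bottom to top: 101100110100



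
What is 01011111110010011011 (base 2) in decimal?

Sum of powers of 2 for each 1-bit:
2^0 + 2^1 + 2^3 + 2^4 + 2^7 + 2^10 + 2^11 + 2^12 + 2^13 + 2^14 + 2^15 + 2^16 + 2^18
= 1 + 2 + 8 + 16 + 128 + 1024 + 2048 + 4096 + 8192 + 16384 + 32768 + 65536 + 262144
= 392347



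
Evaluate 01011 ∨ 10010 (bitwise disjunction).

OR: 1 when either bit is 1
  01011
| 10010
-------
  11011
Decimal: 11 | 18 = 27



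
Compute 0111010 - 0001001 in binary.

Method 1 - Direct subtraction (column by column from the right: bit − bit − borrow-in; if negative, add 2 and borrow 1 from the next column):
borrow: 0000010
        0111010
-       0001001
---------------
        0110001

Method 2 - Add two's complement:
Two's complement of 0001001: invert → 1110110, add 1 → 1110111
  0111010
+ 1110111
---------
 10110001  (end carry out of the top bit = 1)
Discarding the end carry: 0110001
Decimal check:
  0111010 = 32 + 16 + 8 + 2 = 58
  0001001 = 8 + 1 = 9
  58 - 9 = 49, and 0110001 = 32 + 16 + 1 = 49 ✓



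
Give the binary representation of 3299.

Using repeated division by 2:
3299 ÷ 2 = 1649 remainder 1
1649 ÷ 2 = 824 remainder 1
824 ÷ 2 = 412 remainder 0
412 ÷ 2 = 206 remainder 0
206 ÷ 2 = 103 remainder 0
103 ÷ 2 = 51 remainder 1
51 ÷ 2 = 25 remainder 1
25 ÷ 2 = 12 remainder 1
12 ÷ 2 = 6 remainder 0
6 ÷ 2 = 3 remainder 0
3 ÷ 2 = 1 remainder 1
1 ÷ 2 = 0 remainder 1
Reading remainders bottom to top: 110011100011



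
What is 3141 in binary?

Using repeated division by 2:
3141 ÷ 2 = 1570 remainder 1
1570 ÷ 2 = 785 remainder 0
785 ÷ 2 = 392 remainder 1
392 ÷ 2 = 196 remainder 0
196 ÷ 2 = 98 remainder 0
98 ÷ 2 = 49 remainder 0
49 ÷ 2 = 24 remainder 1
24 ÷ 2 = 12 remainder 0
12 ÷ 2 = 6 remainder 0
6 ÷ 2 = 3 remainder 0
3 ÷ 2 = 1 remainder 1
1 ÷ 2 = 0 remainder 1
Reading remainders bottom to top: 110001000101



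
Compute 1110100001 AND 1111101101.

AND: 1 only when both bits are 1
  1110100001
& 1111101101
------------
  1110100001
Decimal: 929 & 1005 = 929



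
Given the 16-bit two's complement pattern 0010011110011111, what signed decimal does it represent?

Binary: 0010011110011111
Sign bit: 0 (non-negative)
Read directly as an unsigned value:
0010011110011111 = 8192 + 1024 + 512 + 256 + 128 + 16 + 8 + 4 + 2 + 1 = 10143
Value: 10143



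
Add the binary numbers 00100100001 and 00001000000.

Add column by column from the right: bit + bit + carry-in; write the sum mod 2, carry 1 when the sum is 2 or 3.
carry:  00000000000
        00100100001
+       00001000000
-------------------
       000101100001
(the carry out of the leftmost column, 0, becomes the leading bit)
Decimal check:
  00100100001 = 256 + 32 + 1 = 289
  00001000000 = 64
  289 + 64 = 353, and 000101100001 = 256 + 64 + 32 + 1 = 353 ✓



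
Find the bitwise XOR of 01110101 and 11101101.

XOR: 1 when bits differ
  01110101
^ 11101101
----------
  10011000
Decimal: 117 ^ 237 = 152



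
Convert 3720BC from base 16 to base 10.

Expand by place value (powers of 16):
Digit values: B = 11, C = 12
3720BC = 3 × 16^5 + 7 × 16^4 + 2 × 16^3 + 0 × 16^2 + 11 × 16^1 + 12 × 16^0
= 3 × 1048576 + 7 × 65536 + 2 × 4096 + 0 × 256 + 11 × 16 + 12 × 1
= 3145728 + 458752 + 8192 + 0 + 176 + 12
= 3612860



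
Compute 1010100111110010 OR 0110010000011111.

OR: 1 when either bit is 1
  1010100111110010
| 0110010000011111
------------------
  1110110111111111
Decimal: 43506 | 25631 = 60927



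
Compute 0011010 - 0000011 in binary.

Method 1 - Direct subtraction (column by column from the right: bit − bit − borrow-in; if negative, add 2 and borrow 1 from the next column):
borrow: 0001110
        0011010
-       0000011
---------------
        0010111

Method 2 - Add two's complement:
Two's complement of 0000011: invert → 1111100, add 1 → 1111101
  0011010
+ 1111101
---------
 10010111  (end carry out of the top bit = 1)
Discarding the end carry: 0010111
Decimal check:
  0011010 = 16 + 8 + 2 = 26
  0000011 = 2 + 1 = 3
  26 - 3 = 23, and 0010111 = 16 + 4 + 2 + 1 = 23 ✓



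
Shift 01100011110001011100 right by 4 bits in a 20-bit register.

Original: 01100011110001011100 (decimal 408668)
Shift right by 4 positions
Drop the 4 low bits; fill with zeros on the left
Result: 00000110001111000101 (decimal 25541)
Equivalent: 408668 >> 4 = 408668 ÷ 2^4 = 25541



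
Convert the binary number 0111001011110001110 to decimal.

Sum of powers of 2 for each 1-bit:
2^1 + 2^2 + 2^3 + 2^7 + 2^8 + 2^9 + 2^10 + 2^12 + 2^15 + 2^16 + 2^17
= 2 + 4 + 8 + 128 + 256 + 512 + 1024 + 4096 + 32768 + 65536 + 131072
= 235406



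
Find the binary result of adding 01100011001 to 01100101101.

Add column by column from the right: bit + bit + carry-in; write the sum mod 2, carry 1 when the sum is 2 or 3.
carry:  11001110010
        01100011001
+       01100101101
-------------------
       011001000110
(the carry out of the leftmost column, 0, becomes the leading bit)
Decimal check:
  01100011001 = 512 + 256 + 16 + 8 + 1 = 793
  01100101101 = 512 + 256 + 32 + 8 + 4 + 1 = 813
  793 + 813 = 1606, and 011001000110 = 1024 + 512 + 64 + 4 + 2 = 1606 ✓



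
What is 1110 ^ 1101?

XOR: 1 when bits differ
  1110
^ 1101
------
  0011
Decimal: 14 ^ 13 = 3



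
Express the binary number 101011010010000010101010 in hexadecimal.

Group into 4-bit nibbles from right:
  1010 = A
  1101 = D
  0010 = 2
  0000 = 0
  1010 = A
  1010 = A
Result: AD20AA



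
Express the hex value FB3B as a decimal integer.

Expand by place value (powers of 16):
Digit values: F = 15, B = 11
FB3B = 15 × 16^3 + 11 × 16^2 + 3 × 16^1 + 11 × 16^0
= 15 × 4096 + 11 × 256 + 3 × 16 + 11 × 1
= 61440 + 2816 + 48 + 11
= 64315



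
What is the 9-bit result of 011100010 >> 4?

Original: 011100010 (decimal 226)
Shift right by 4 positions
Drop the 4 low bits; fill with zeros on the left
Result: 000001110 (decimal 14)
Equivalent: 226 >> 4 = 226 ÷ 2^4 = 14



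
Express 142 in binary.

Using repeated division by 2:
142 ÷ 2 = 71 remainder 0
71 ÷ 2 = 35 remainder 1
35 ÷ 2 = 17 remainder 1
17 ÷ 2 = 8 remainder 1
8 ÷ 2 = 4 remainder 0
4 ÷ 2 = 2 remainder 0
2 ÷ 2 = 1 remainder 0
1 ÷ 2 = 0 remainder 1
Reading remainders bottom to top: 10001110



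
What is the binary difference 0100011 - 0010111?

Method 1 - Direct subtraction (column by column from the right: bit − bit − borrow-in; if negative, add 2 and borrow 1 from the next column):
borrow: 0111000
        0100011
-       0010111
---------------
        0001100

Method 2 - Add two's complement:
Two's complement of 0010111: invert → 1101000, add 1 → 1101001
  0100011
+ 1101001
---------
 10001100  (end carry out of the top bit = 1)
Discarding the end carry: 0001100
Decimal check:
  0100011 = 32 + 2 + 1 = 35
  0010111 = 16 + 4 + 2 + 1 = 23
  35 - 23 = 12, and 0001100 = 8 + 4 = 12 ✓



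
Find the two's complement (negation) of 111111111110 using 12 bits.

Original (sign bit 1, negative): 111111111110
Step 1 - Invert all bits: 000000000001
Step 2 - Add 1: 000000000010
Verification: 111111111110 + 000000000010 = 1000000000000; discarding the end carry (carry out of the top bit) leaves the 12-bit value 000000000000, as required for x + (-x)



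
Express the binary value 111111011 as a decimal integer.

Sum of powers of 2 for each 1-bit:
2^0 + 2^1 + 2^3 + 2^4 + 2^5 + 2^6 + 2^7 + 2^8
= 1 + 2 + 8 + 16 + 32 + 64 + 128 + 256
= 507



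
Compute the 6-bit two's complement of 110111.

Original (sign bit 1, negative): 110111
Step 1 - Invert all bits: 001000
Step 2 - Add 1: 001001
Verification: 110111 + 001001 = 1000000; discarding the end carry (carry out of the top bit) leaves the 6-bit value 000000, as required for x + (-x)



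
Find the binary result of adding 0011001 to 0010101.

Add column by column from the right: bit + bit + carry-in; write the sum mod 2, carry 1 when the sum is 2 or 3.
carry:  0100010
        0011001
+       0010101
---------------
       00101110
(the carry out of the leftmost column, 0, becomes the leading bit)
Decimal check:
  0011001 = 16 + 8 + 1 = 25
  0010101 = 16 + 4 + 1 = 21
  25 + 21 = 46, and 00101110 = 32 + 8 + 4 + 2 = 46 ✓



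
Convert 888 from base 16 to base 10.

Expand by place value (powers of 16):
888 = 8 × 16^2 + 8 × 16^1 + 8 × 16^0
= 8 × 256 + 8 × 16 + 8 × 1
= 2048 + 128 + 8
= 2184



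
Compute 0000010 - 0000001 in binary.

Method 1 - Direct subtraction (column by column from the right: bit − bit − borrow-in; if negative, add 2 and borrow 1 from the next column):
borrow: 0000010
        0000010
-       0000001
---------------
        0000001

Method 2 - Add two's complement:
Two's complement of 0000001: invert → 1111110, add 1 → 1111111
  0000010
+ 1111111
---------
 10000001  (end carry out of the top bit = 1)
Discarding the end carry: 0000001
Decimal check:
  0000010 = 2
  0000001 = 1
  2 - 1 = 1, and 0000001 = 1 ✓



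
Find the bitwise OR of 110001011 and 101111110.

OR: 1 when either bit is 1
  110001011
| 101111110
-----------
  111111111
Decimal: 395 | 382 = 511



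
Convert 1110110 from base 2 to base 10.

Sum of powers of 2 for each 1-bit:
2^1 + 2^2 + 2^4 + 2^5 + 2^6
= 2 + 4 + 16 + 32 + 64
= 118



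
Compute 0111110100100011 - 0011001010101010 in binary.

Method 1 - Direct subtraction (column by column from the right: bit − bit − borrow-in; if negative, add 2 and borrow 1 from the next column):
borrow: 0000010111110000
        0111110100100011
-       0011001010101010
------------------------
        0100101001111001

Method 2 - Add two's complement:
Two's complement of 0011001010101010: invert → 1100110101010101, add 1 → 1100110101010110
  0111110100100011
+ 1100110101010110
------------------
 10100101001111001  (end carry out of the top bit = 1)
Discarding the end carry: 0100101001111001
Decimal check:
  0111110100100011 = 16384 + 8192 + 4096 + 2048 + 1024 + 256 + 32 + 2 + 1 = 32035
  0011001010101010 = 8192 + 4096 + 512 + 128 + 32 + 8 + 2 = 12970
  32035 - 12970 = 19065, and 0100101001111001 = 16384 + 2048 + 512 + 64 + 32 + 16 + 8 + 1 = 19065 ✓



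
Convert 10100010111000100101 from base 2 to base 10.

Sum of powers of 2 for each 1-bit:
2^0 + 2^2 + 2^5 + 2^9 + 2^10 + 2^11 + 2^13 + 2^17 + 2^19
= 1 + 4 + 32 + 512 + 1024 + 2048 + 8192 + 131072 + 524288
= 667173



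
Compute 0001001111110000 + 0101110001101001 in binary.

Add column by column from the right: bit + bit + carry-in; write the sum mod 2, carry 1 when the sum is 2 or 3.
carry:  0011111111000000
        0001001111110000
+       0101110001101001
------------------------
       00111000001011001
(the carry out of the leftmost column, 0, becomes the leading bit)
Decimal check:
  0001001111110000 = 4096 + 512 + 256 + 128 + 64 + 32 + 16 = 5104
  0101110001101001 = 16384 + 4096 + 2048 + 1024 + 64 + 32 + 8 + 1 = 23657
  5104 + 23657 = 28761, and 00111000001011001 = 16384 + 8192 + 4096 + 64 + 16 + 8 + 1 = 28761 ✓



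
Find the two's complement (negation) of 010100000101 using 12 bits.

Original: 010100000101
Step 1 - Invert all bits: 101011111010
Step 2 - Add 1: 101011111011
Verification: 010100000101 + 101011111011 = 1000000000000; discarding the end carry (carry out of the top bit) leaves the 12-bit value 000000000000, as required for x + (-x)



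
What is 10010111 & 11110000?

AND: 1 only when both bits are 1
  10010111
& 11110000
----------
  10010000
Decimal: 151 & 240 = 144



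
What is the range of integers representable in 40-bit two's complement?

For 40-bit two's complement:
Minimum: -2^39 = -549755813888
Maximum: 2^39 - 1 = 549755813887



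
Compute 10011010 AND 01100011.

AND: 1 only when both bits are 1
  10011010
& 01100011
----------
  00000010
Decimal: 154 & 99 = 2



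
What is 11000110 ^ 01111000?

XOR: 1 when bits differ
  11000110
^ 01111000
----------
  10111110
Decimal: 198 ^ 120 = 190



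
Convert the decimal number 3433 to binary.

Using repeated division by 2:
3433 ÷ 2 = 1716 remainder 1
1716 ÷ 2 = 858 remainder 0
858 ÷ 2 = 429 remainder 0
429 ÷ 2 = 214 remainder 1
214 ÷ 2 = 107 remainder 0
107 ÷ 2 = 53 remainder 1
53 ÷ 2 = 26 remainder 1
26 ÷ 2 = 13 remainder 0
13 ÷ 2 = 6 remainder 1
6 ÷ 2 = 3 remainder 0
3 ÷ 2 = 1 remainder 1
1 ÷ 2 = 0 remainder 1
Reading remainders bottom to top: 110101101001

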